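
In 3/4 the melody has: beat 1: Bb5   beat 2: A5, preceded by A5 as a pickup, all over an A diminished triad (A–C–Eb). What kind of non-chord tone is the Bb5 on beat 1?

Upper neighbor tone.

The harmony at that moment is A diminished triad (A, C, Eb); Bb5 is not a chord tone.
It is approached by step up from A5 and left by step down to A5.
Step away and step back to the same note — a neighbor tone (upper neighbor).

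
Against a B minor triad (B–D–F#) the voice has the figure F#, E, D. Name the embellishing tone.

The harmony at that moment is B minor triad (B, D, F#); E is not a chord tone.
It is approached by step down from F# and left by step down to D.
Step in, step out in the same direction — a passing tone.

E is a passing tone.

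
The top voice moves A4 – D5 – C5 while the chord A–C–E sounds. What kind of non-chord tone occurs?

D5 is an appoggiatura.

The harmony at that moment is A minor triad (A, C, E); D5 is not a chord tone.
It is approached by leap up from A4 and left by step down to C5.
Leap in, step out — an appoggiatura.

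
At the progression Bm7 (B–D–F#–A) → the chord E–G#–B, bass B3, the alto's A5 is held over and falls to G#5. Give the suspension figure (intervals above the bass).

At the second chord the bass is B3. The suspended A5 lies a seventh above the bass; after resolving down by step to G#5, the interval above the bass becomes a sixth.
Suspension figures are named by those two intervals: 7–6.

7–6 suspension.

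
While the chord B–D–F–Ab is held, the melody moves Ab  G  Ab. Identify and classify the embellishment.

The harmony at that moment is B diminished seventh chord (B, D, F, Ab); G is not a chord tone.
It is approached by step down from Ab and left by step up to Ab.
Step away and step back to the same note — a neighbor tone (lower neighbor).

G is a neighbor tone.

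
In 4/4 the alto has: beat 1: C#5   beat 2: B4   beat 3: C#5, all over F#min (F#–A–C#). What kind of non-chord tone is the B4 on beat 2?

Lower neighbor tone.

The harmony at that moment is F# minor triad (F#, A, C#); B4 is not a chord tone.
It is approached by step down from C#5 and left by step up to C#5.
Step away and step back to the same note — a neighbor tone (lower neighbor).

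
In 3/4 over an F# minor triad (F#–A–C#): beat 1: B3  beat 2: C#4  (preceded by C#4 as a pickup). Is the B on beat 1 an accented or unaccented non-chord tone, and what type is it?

Accented neighbor tone.

The harmony at that moment is F# minor triad (F#, A, C#); B3 is not a chord tone.
It is approached by step down from C#4 and left by step up to C#4.
Step away and step back to the same note — a neighbor tone (lower neighbor).
It falls on the downbeat, so it is accented.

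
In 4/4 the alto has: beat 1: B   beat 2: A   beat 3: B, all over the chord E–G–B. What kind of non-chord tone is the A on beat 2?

The harmony at that moment is E minor triad (E, G, B); A is not a chord tone.
It is approached by step down from B and left by step up to B.
Step away and step back to the same note — a neighbor tone (lower neighbor).

Lower neighbor tone.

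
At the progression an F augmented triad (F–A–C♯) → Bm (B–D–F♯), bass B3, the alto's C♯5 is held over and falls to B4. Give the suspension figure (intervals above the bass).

9–8 suspension.

At the second chord the bass is B3. The suspended C♯5 lies a ninth above the bass; after resolving down by step to B4, the interval above the bass becomes an octave.
Suspension figures are named by those two intervals: 9–8.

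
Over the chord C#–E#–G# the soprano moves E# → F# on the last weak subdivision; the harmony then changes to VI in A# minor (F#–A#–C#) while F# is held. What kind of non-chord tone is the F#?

F# is an anticipation.

The harmony at that moment is C# major triad (C#, E#, G#); F# is not a chord tone.
It is approached by step up from E# and then sustained as the same pitch into the next harmony.
Arriving early and becoming a chord tone when the harmony changes — an anticipation.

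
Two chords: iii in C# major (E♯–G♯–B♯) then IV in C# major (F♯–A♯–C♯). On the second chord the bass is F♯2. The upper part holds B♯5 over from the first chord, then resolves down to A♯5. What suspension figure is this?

At the second chord the bass is F♯2. The suspended B♯5 lies a fourth above the bass; after resolving down by step to A♯5, the interval above the bass becomes a third.
Suspension figures are named by those two intervals: 4–3.

4–3 suspension.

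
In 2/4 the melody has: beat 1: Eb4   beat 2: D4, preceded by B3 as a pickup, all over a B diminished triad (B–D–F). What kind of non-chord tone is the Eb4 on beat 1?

The harmony at that moment is B diminished triad (B, D, F); Eb4 is not a chord tone.
It is approached by leap up from B3 and left by step down to D4.
Leap in, step out, metrically accented — an appoggiatura.

Appoggiatura.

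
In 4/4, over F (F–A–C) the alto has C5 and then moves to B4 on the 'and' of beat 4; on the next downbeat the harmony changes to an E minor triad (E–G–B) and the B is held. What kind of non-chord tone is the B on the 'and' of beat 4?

Anticipation.

The harmony at that moment is F major triad (F, A, C); B4 is not a chord tone.
It is approached by step down from C5 and then sustained as the same pitch into the next harmony.
Arriving early and becoming a chord tone when the harmony changes — an anticipation.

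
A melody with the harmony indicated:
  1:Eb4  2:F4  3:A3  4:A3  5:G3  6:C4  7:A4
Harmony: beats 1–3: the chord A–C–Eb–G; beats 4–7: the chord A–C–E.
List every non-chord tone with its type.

F4 (beat 2) — escape tone; G3 (beat 5) — escape tone.

The harmony at that moment is A half-diminished seventh chord (A, C, Eb, G); F4 is not a chord tone.
It is approached by step up from Eb4 and left by leap down to A3.
Step in, leap out — an escape tone.
The harmony at that moment is A minor triad (A, C, E); G3 is not a chord tone.
It is approached by step down from A3 and left by leap up to C4.
Step in, leap out — an escape tone.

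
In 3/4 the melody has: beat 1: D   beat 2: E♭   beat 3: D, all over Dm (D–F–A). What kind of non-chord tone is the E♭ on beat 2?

The harmony at that moment is D minor triad (D, F, A); E♭ is not a chord tone.
It is approached by step up from D and left by step down to D.
Step away and step back to the same note — a neighbor tone (upper neighbor).

Upper neighbor tone.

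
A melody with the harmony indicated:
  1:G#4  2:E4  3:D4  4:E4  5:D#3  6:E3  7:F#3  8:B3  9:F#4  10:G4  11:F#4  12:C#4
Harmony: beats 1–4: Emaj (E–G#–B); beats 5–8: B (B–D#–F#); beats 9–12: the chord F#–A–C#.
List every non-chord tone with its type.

The harmony at that moment is E major triad (E, G#, B); D4 is not a chord tone.
It is approached by step down from E4 and left by step up to E4.
Step away and step back to the same note — a neighbor tone (lower neighbor).
The harmony at that moment is B major triad (B, D#, F#); E3 is not a chord tone.
It is approached by step up from D#3 and left by step up to F#3.
Step in, step out in the same direction — a passing tone.
The harmony at that moment is F# minor triad (F#, A, C#); G4 is not a chord tone.
It is approached by step up from F#4 and left by step down to F#4.
Step away and step back to the same note — a neighbor tone (upper neighbor).

D4 (beat 3) — neighbor tone; E3 (beat 6) — passing tone; G4 (beat 10) — neighbor tone.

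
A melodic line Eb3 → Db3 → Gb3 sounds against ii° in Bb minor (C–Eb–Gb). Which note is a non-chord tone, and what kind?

Db3 is an escape tone.

The harmony at that moment is C diminished triad (C, Eb, Gb); Db3 is not a chord tone.
It is approached by step down from Eb3 and left by leap up to Gb3.
Step in, leap out — an escape tone.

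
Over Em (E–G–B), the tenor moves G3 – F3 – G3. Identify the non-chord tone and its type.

F3 is a neighbor tone.

The harmony at that moment is E minor triad (E, G, B); F3 is not a chord tone.
It is approached by step down from G3 and left by step up to G3.
Step away and step back to the same note — a neighbor tone (lower neighbor).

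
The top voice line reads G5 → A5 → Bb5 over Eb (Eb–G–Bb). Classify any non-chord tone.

The harmony at that moment is Eb major triad (Eb, G, Bb); A5 is not a chord tone.
It is approached by step up from G5 and left by step up to Bb5.
Step in, step out in the same direction — a passing tone.

A5 is a passing tone.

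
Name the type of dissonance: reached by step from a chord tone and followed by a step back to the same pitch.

Approach: by step. Departure: by step in the opposite direction, back to the starting pitch.
Stepwise on both sides but reversing to return to the same chord tone — a neighbor tone. (Had it continued onward in the same direction it would be a passing tone instead.)

Neighbor tone.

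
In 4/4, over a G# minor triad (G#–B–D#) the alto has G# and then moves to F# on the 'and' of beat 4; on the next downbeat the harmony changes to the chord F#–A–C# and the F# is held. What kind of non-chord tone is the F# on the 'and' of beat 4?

The harmony at that moment is G# minor triad (G#, B, D#); F# is not a chord tone.
It is approached by step down from G# and then sustained as the same pitch into the next harmony.
Arriving early and becoming a chord tone when the harmony changes — an anticipation.

Anticipation.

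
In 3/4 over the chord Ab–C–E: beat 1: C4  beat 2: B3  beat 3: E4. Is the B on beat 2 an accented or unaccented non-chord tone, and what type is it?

Unaccented escape tone.

The harmony at that moment is Ab augmented triad (Ab, C, E); B3 is not a chord tone.
It is approached by step down from C4 and left by leap up to E4.
Step in, leap out — an escape tone.
It falls on a weak beat, so it is unaccented.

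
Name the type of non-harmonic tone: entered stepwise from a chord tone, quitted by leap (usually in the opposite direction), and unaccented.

Approach: by step. Departure: by leap. Metric position: weak.
Step in, leap out, from a weak position — an escape tone (échappée). (It is the mirror image of the appoggiatura, which leaps in and steps out on a strong beat.)

Escape tone.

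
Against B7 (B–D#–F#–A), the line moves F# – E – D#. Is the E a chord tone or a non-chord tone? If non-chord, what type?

Non-chord tone — a passing tone.

The harmony at that moment is B dominant seventh chord (B, D#, F#, A); E is not a chord tone.
It is approached by step down from F# and left by step down to D#.
Step in, step out in the same direction — a passing tone.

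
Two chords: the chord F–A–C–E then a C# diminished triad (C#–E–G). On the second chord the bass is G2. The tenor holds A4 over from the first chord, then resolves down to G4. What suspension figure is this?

9–8 suspension.

At the second chord the bass is G2. The suspended A4 lies a ninth above the bass; after resolving down by step to G4, the interval above the bass becomes an octave.
Suspension figures are named by those two intervals: 9–8.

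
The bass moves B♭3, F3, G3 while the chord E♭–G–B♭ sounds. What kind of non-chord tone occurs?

The harmony at that moment is E♭ major triad (E♭, G, B♭); F3 is not a chord tone.
It is approached by leap down from B♭3 and left by step up to G3.
Leap in, step out — an appoggiatura.

F3 is an appoggiatura.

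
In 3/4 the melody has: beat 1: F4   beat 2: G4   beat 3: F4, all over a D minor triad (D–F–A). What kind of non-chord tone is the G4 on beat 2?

The harmony at that moment is D minor triad (D, F, A); G4 is not a chord tone.
It is approached by step up from F4 and left by step down to F4.
Step away and step back to the same note — a neighbor tone (upper neighbor).

Upper neighbor tone.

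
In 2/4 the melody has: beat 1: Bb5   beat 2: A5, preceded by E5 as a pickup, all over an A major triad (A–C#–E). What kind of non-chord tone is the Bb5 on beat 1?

Appoggiatura.

The harmony at that moment is A major triad (A, C#, E); Bb5 is not a chord tone.
It is approached by leap up from E5 and left by step down to A5.
Leap in, step out, metrically accented — an appoggiatura.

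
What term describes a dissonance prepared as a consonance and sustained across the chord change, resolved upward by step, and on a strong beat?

Retardation.

Approach: by preparation — the pitch is first a chord tone, then held (tied or repeated) while the harmony changes under it. Departure: up by step. Metric position: strong.
A prepared dissonance that resolves upward by step — a retardation. (The same figure resolving downward would be a suspension.)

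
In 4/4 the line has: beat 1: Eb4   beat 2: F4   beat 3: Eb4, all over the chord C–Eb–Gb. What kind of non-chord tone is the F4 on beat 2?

Upper neighbor tone.

The harmony at that moment is C diminished triad (C, Eb, Gb); F4 is not a chord tone.
It is approached by step up from Eb4 and left by step down to Eb4.
Step away and step back to the same note — a neighbor tone (upper neighbor).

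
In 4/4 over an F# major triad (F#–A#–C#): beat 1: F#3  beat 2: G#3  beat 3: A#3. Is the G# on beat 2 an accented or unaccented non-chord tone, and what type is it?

The harmony at that moment is F# major triad (F#, A#, C#); G#3 is not a chord tone.
It is approached by step up from F#3 and left by step up to A#3.
Step in, step out in the same direction — a passing tone.
It falls on a weak beat, so it is unaccented.

Unaccented passing tone.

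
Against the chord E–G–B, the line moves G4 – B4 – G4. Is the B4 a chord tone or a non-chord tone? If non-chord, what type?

E minor triad contains E, G, B; B is the fifth, so it is a chord tone.

Chord tone (the fifth of E minor triad).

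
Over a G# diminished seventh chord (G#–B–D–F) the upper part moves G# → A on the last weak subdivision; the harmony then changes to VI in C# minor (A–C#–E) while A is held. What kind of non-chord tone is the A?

A is an anticipation.

The harmony at that moment is G# diminished seventh chord (G#, B, D, F); A is not a chord tone.
It is approached by step up from G# and then sustained as the same pitch into the next harmony.
Arriving early and becoming a chord tone when the harmony changes — an anticipation.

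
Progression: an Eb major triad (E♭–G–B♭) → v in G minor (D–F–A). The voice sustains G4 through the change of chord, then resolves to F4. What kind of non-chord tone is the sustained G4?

G4 is a suspension.

The harmony at that moment is D minor triad (D, F, A); G4 is not a chord tone.
It is held over (the same pitch as the preceding G4) and left by step down to F4.
Held over from the previous chord and resolving down by step — a suspension.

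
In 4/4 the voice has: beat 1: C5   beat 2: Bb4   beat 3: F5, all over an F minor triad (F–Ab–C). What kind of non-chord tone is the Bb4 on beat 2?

The harmony at that moment is F minor triad (F, Ab, C); Bb4 is not a chord tone.
It is approached by step down from C5 and left by leap up to F5.
Step in, leap out, on a weak beat — an escape tone.

Escape tone.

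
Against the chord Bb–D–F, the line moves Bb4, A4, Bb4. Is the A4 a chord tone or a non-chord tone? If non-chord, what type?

The harmony at that moment is Bb major triad (Bb, D, F); A4 is not a chord tone.
It is approached by step down from Bb4 and left by step up to Bb4.
Step away and step back to the same note — a neighbor tone (lower neighbor).

Non-chord tone — a neighbor tone.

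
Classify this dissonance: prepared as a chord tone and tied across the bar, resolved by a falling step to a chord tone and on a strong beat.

Suspension.

Approach: by preparation — the pitch is first a chord tone, then held (tied or repeated) while the harmony changes under it. Departure: down by step. Metric position: strong.
A prepared dissonance that resolves downward by step — a suspension. (The same figure resolving upward would be a retardation.)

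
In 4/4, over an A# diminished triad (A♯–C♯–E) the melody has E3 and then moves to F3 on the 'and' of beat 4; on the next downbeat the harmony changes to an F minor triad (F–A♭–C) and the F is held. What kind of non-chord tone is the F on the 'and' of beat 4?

Anticipation.

The harmony at that moment is A♯ diminished triad (A♯, C♯, E); F3 is not a chord tone.
It is approached by step up from E3 and then sustained as the same pitch into the next harmony.
Arriving early and becoming a chord tone when the harmony changes — an anticipation.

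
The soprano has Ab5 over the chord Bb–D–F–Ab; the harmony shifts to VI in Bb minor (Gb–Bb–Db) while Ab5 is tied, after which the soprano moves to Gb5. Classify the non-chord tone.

The harmony at that moment is Gb major triad (Gb, Bb, Db); Ab5 is not a chord tone.
It is held over (the same pitch as the preceding Ab5) and left by step down to Gb5.
Held over from the previous chord and resolving down by step — a suspension.

Ab5 is a suspension.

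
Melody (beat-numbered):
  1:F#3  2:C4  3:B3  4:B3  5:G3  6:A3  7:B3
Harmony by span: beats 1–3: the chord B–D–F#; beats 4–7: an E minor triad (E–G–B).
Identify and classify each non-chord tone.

The harmony at that moment is B minor triad (B, D, F#); C4 is not a chord tone.
It is approached by leap up from F#3 and left by step down to B3.
Leap in, step out — an appoggiatura.
The harmony at that moment is E minor triad (E, G, B); A3 is not a chord tone.
It is approached by step up from G3 and left by step up to B3.
Step in, step out in the same direction — a passing tone.

C4 (beat 2) — appoggiatura; A3 (beat 6) — passing tone.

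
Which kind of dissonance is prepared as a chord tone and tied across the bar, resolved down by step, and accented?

Suspension.

Approach: by preparation — the pitch is first a chord tone, then held (tied or repeated) while the harmony changes under it. Departure: down by step. Metric position: strong.
A prepared dissonance that resolves downward by step — a suspension. (The same figure resolving upward would be a retardation.)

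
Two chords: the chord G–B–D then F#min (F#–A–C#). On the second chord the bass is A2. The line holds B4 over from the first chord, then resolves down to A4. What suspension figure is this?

9–8 suspension.

At the second chord the bass is A2. The suspended B4 lies a ninth above the bass; after resolving down by step to A4, the interval above the bass becomes an octave.
Suspension figures are named by those two intervals: 9–8.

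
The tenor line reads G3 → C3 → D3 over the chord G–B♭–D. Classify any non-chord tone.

C3 is an appoggiatura.

The harmony at that moment is G minor triad (G, B♭, D); C3 is not a chord tone.
It is approached by leap down from G3 and left by step up to D3.
Leap in, step out — an appoggiatura.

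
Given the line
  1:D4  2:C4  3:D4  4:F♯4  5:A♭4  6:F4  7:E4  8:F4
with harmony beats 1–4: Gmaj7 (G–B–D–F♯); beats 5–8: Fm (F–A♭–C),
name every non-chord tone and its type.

The harmony at that moment is G major seventh chord (G, B, D, F♯); C4 is not a chord tone.
It is approached by step down from D4 and left by step up to D4.
Step away and step back to the same note — a neighbor tone (lower neighbor).
The harmony at that moment is F minor triad (F, A♭, C); E4 is not a chord tone.
It is approached by step down from F4 and left by step up to F4.
Step away and step back to the same note — a neighbor tone (lower neighbor).

C4 (beat 2) — neighbor tone; E4 (beat 7) — neighbor tone.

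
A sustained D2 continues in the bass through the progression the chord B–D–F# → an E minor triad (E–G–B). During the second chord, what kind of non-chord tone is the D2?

Pedal tone (pedal point).

The harmony at that moment is E minor triad (E, G, B); D2 is not a chord tone.
It is held over (the same pitch as the preceding D2) and then sustained as the same pitch into the next harmony.
Sustained through a change of harmony — a pedal tone.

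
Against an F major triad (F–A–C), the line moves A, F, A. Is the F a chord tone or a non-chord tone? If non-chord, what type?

F major triad contains F, A, C; F is the root, so it is a chord tone.

Chord tone (the root of F major triad).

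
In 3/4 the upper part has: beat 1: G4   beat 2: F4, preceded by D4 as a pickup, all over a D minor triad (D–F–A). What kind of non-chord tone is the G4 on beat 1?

Appoggiatura.

The harmony at that moment is D minor triad (D, F, A); G4 is not a chord tone.
It is approached by leap up from D4 and left by step down to F4.
Leap in, step out, metrically accented — an appoggiatura.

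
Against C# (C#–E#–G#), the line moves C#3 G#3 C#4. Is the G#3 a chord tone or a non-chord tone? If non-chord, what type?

C# major triad contains C#, E#, G#; G# is the fifth, so it is a chord tone.

Chord tone (the fifth of C# major triad).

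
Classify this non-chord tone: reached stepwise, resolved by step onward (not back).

Approach: by step. Departure: by step, continuing in the same direction.
Stepwise on both sides with no change of direction means the note fills in the space between two different chord tones — a passing tone. (Had it turned back to its starting note it would be a neighbor tone instead.)

Passing tone.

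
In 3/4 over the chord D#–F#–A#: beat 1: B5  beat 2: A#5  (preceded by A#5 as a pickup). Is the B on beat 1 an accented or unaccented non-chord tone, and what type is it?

The harmony at that moment is D# minor triad (D#, F#, A#); B5 is not a chord tone.
It is approached by step up from A#5 and left by step down to A#5.
Step away and step back to the same note — a neighbor tone (upper neighbor).
It falls on the downbeat, so it is accented.

Accented neighbor tone.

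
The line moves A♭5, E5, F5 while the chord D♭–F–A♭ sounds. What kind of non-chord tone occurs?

E5 is an appoggiatura.

The harmony at that moment is D♭ major triad (D♭, F, A♭); E5 is not a chord tone.
It is approached by leap down from A♭5 and left by step up to F5.
Leap in, step out — an appoggiatura.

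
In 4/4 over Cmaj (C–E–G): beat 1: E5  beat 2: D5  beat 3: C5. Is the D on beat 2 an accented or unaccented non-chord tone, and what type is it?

Unaccented passing tone.

The harmony at that moment is C major triad (C, E, G); D5 is not a chord tone.
It is approached by step down from E5 and left by step down to C5.
Step in, step out in the same direction — a passing tone.
It falls on a weak beat, so it is unaccented.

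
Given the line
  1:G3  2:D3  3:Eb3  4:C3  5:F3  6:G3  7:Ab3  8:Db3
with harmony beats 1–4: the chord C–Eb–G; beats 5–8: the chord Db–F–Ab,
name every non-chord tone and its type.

The harmony at that moment is C minor triad (C, Eb, G); D3 is not a chord tone.
It is approached by leap down from G3 and left by step up to Eb3.
Leap in, step out — an appoggiatura.
The harmony at that moment is Db major triad (Db, F, Ab); G3 is not a chord tone.
It is approached by step up from F3 and left by step up to Ab3.
Step in, step out in the same direction — a passing tone.

D3 (beat 2) — appoggiatura; G3 (beat 6) — passing tone.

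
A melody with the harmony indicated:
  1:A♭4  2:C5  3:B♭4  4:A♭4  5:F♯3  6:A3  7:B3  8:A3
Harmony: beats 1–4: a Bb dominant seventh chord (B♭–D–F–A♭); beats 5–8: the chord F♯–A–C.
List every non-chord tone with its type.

C5 (beat 2) — appoggiatura; B3 (beat 7) — neighbor tone.

The harmony at that moment is B♭ dominant seventh chord (B♭, D, F, A♭); C5 is not a chord tone.
It is approached by leap up from A♭4 and left by step down to B♭4.
Leap in, step out — an appoggiatura.
The harmony at that moment is F♯ diminished triad (F♯, A, C); B3 is not a chord tone.
It is approached by step up from A3 and left by step down to A3.
Step away and step back to the same note — a neighbor tone (upper neighbor).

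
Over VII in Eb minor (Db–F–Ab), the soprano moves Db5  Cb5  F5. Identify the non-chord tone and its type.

The harmony at that moment is Db major triad (Db, F, Ab); Cb5 is not a chord tone.
It is approached by step down from Db5 and left by leap up to F5.
Step in, leap out — an escape tone.

Cb5 is an escape tone.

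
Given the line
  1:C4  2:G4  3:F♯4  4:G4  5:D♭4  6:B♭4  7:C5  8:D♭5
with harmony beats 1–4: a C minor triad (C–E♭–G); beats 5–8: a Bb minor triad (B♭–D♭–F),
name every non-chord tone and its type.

F♯4 (beat 3) — neighbor tone; C5 (beat 7) — passing tone.

The harmony at that moment is C minor triad (C, E♭, G); F♯4 is not a chord tone.
It is approached by step down from G4 and left by step up to G4.
Step away and step back to the same note — a neighbor tone (lower neighbor).
The harmony at that moment is B♭ minor triad (B♭, D♭, F); C5 is not a chord tone.
It is approached by step up from B♭4 and left by step up to D♭5.
Step in, step out in the same direction — a passing tone.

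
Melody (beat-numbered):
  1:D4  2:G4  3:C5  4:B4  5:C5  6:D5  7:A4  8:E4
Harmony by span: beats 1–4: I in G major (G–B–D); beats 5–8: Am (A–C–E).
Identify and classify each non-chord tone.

C5 (beat 3) — appoggiatura; D5 (beat 6) — escape tone.

The harmony at that moment is G major triad (G, B, D); C5 is not a chord tone.
It is approached by leap up from G4 and left by step down to B4.
Leap in, step out — an appoggiatura.
The harmony at that moment is A minor triad (A, C, E); D5 is not a chord tone.
It is approached by step up from C5 and left by leap down to A4.
Step in, leap out — an escape tone.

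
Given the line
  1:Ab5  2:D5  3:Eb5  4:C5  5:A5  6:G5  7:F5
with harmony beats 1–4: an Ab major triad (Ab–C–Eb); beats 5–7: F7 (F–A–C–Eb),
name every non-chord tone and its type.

D5 (beat 2) — appoggiatura; G5 (beat 6) — passing tone.

The harmony at that moment is Ab major triad (Ab, C, Eb); D5 is not a chord tone.
It is approached by leap down from Ab5 and left by step up to Eb5.
Leap in, step out — an appoggiatura.
The harmony at that moment is F dominant seventh chord (F, A, C, Eb); G5 is not a chord tone.
It is approached by step down from A5 and left by step down to F5.
Step in, step out in the same direction — a passing tone.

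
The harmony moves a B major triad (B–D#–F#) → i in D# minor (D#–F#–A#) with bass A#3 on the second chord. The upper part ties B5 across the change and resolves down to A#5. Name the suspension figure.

At the second chord the bass is A#3. The suspended B5 lies a ninth above the bass; after resolving down by step to A#5, the interval above the bass becomes an octave.
Suspension figures are named by those two intervals: 9–8.

9–8 suspension.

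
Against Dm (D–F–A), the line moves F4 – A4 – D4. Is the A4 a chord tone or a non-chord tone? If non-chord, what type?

Chord tone (the fifth of D minor triad).

D minor triad contains D, F, A; A is the fifth, so it is a chord tone.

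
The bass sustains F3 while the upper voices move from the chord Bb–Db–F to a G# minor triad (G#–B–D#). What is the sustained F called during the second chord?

The harmony at that moment is G# minor triad (G#, B, D#); F3 is not a chord tone.
It is held over (the same pitch as the preceding F3) and then sustained as the same pitch into the next harmony.
Sustained through a change of harmony — a pedal tone.

Pedal tone (pedal point).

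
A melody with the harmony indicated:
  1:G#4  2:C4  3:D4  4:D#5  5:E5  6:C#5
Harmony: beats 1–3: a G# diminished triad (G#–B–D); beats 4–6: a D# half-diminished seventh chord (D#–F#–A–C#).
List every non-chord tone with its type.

C4 (beat 2) — appoggiatura; E5 (beat 5) — escape tone.

The harmony at that moment is G# diminished triad (G#, B, D); C4 is not a chord tone.
It is approached by leap down from G#4 and left by step up to D4.
Leap in, step out — an appoggiatura.
The harmony at that moment is D# half-diminished seventh chord (D#, F#, A, C#); E5 is not a chord tone.
It is approached by step up from D#5 and left by leap down to C#5.
Step in, leap out — an escape tone.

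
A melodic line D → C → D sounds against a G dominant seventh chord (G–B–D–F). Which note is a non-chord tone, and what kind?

C is a neighbor tone.

The harmony at that moment is G dominant seventh chord (G, B, D, F); C is not a chord tone.
It is approached by step down from D and left by step up to D.
Step away and step back to the same note — a neighbor tone (lower neighbor).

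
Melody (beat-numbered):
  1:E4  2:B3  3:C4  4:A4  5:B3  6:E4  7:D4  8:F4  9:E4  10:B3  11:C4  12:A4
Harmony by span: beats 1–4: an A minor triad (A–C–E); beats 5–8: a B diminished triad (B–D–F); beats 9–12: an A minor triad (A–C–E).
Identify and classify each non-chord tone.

B3 (beat 2) — appoggiatura; E4 (beat 6) — appoggiatura; B3 (beat 10) — appoggiatura.

The harmony at that moment is A minor triad (A, C, E); B3 is not a chord tone.
It is approached by leap down from E4 and left by step up to C4.
Leap in, step out — an appoggiatura.
The harmony at that moment is B diminished triad (B, D, F); E4 is not a chord tone.
It is approached by leap up from B3 and left by step down to D4.
Leap in, step out — an appoggiatura.
The harmony at that moment is A minor triad (A, C, E); B3 is not a chord tone.
It is approached by leap down from E4 and left by step up to C4.
Leap in, step out — an appoggiatura.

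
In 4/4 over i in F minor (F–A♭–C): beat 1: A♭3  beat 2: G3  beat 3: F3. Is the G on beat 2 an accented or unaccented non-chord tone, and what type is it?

The harmony at that moment is F minor triad (F, A♭, C); G3 is not a chord tone.
It is approached by step down from A♭3 and left by step down to F3.
Step in, step out in the same direction — a passing tone.
It falls on a weak beat, so it is unaccented.

Unaccented passing tone.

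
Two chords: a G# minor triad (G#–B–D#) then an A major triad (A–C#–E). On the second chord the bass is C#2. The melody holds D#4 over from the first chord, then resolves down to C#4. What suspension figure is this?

At the second chord the bass is C#2. The suspended D#4 lies a ninth above the bass; after resolving down by step to C#4, the interval above the bass becomes an octave.
Suspension figures are named by those two intervals: 9–8.

9–8 suspension.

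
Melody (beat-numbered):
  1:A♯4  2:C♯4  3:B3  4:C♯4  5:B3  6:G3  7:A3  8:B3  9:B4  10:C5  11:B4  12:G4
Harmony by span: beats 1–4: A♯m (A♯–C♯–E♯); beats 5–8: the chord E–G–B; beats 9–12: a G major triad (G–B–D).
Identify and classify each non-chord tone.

The harmony at that moment is A♯ minor triad (A♯, C♯, E♯); B3 is not a chord tone.
It is approached by step down from C♯4 and left by step up to C♯4.
Step away and step back to the same note — a neighbor tone (lower neighbor).
The harmony at that moment is E minor triad (E, G, B); A3 is not a chord tone.
It is approached by step up from G3 and left by step up to B3.
Step in, step out in the same direction — a passing tone.
The harmony at that moment is G major triad (G, B, D); C5 is not a chord tone.
It is approached by step up from B4 and left by step down to B4.
Step away and step back to the same note — a neighbor tone (upper neighbor).

B3 (beat 3) — neighbor tone; A3 (beat 7) — passing tone; C5 (beat 10) — neighbor tone.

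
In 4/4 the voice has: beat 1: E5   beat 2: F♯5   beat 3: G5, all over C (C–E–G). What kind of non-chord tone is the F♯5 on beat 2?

Passing tone.

The harmony at that moment is C major triad (C, E, G); F♯5 is not a chord tone.
It is approached by step up from E5 and left by step up to G5.
Step in, step out in the same direction — a passing tone.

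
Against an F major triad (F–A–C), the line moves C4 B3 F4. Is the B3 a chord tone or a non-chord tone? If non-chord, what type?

The harmony at that moment is F major triad (F, A, C); B3 is not a chord tone.
It is approached by step down from C4 and left by leap up to F4.
Step in, leap out — an escape tone.

Non-chord tone — an escape tone.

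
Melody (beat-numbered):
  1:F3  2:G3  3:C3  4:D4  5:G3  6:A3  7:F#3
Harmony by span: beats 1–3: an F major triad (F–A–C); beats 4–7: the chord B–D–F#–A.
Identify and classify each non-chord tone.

G3 (beat 2) — escape tone; G3 (beat 5) — appoggiatura.

The harmony at that moment is F major triad (F, A, C); G3 is not a chord tone.
It is approached by step up from F3 and left by leap down to C3.
Step in, leap out — an escape tone.
The harmony at that moment is B minor seventh chord (B, D, F#, A); G3 is not a chord tone.
It is approached by leap down from D4 and left by step up to A3.
Leap in, step out — an appoggiatura.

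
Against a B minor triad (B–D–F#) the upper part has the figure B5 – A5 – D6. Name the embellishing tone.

The harmony at that moment is B minor triad (B, D, F#); A5 is not a chord tone.
It is approached by step down from B5 and left by leap up to D6.
Step in, leap out — an escape tone.

A5 is an escape tone.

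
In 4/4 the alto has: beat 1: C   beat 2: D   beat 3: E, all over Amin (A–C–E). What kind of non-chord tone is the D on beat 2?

The harmony at that moment is A minor triad (A, C, E); D is not a chord tone.
It is approached by step up from C and left by step up to E.
Step in, step out in the same direction — a passing tone.

Passing tone.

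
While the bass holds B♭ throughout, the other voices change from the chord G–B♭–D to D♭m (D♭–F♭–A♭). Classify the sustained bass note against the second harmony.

Pedal tone (pedal point).

The harmony at that moment is D♭ minor triad (D♭, F♭, A♭); B♭ is not a chord tone.
It is held over (the same pitch as the preceding B♭) and then sustained as the same pitch into the next harmony.
Sustained through a change of harmony — a pedal tone.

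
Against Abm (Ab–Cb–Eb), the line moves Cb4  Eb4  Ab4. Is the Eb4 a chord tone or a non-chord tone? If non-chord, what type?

Chord tone (the fifth of Ab minor triad).

Ab minor triad contains Ab, Cb, Eb; Eb is the fifth, so it is a chord tone.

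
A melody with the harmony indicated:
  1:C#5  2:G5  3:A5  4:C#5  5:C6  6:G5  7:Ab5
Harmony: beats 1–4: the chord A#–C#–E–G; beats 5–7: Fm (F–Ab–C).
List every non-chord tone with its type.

The harmony at that moment is A# diminished seventh chord (A#, C#, E, G); A5 is not a chord tone.
It is approached by step up from G5 and left by leap down to C#5.
Step in, leap out — an escape tone.
The harmony at that moment is F minor triad (F, Ab, C); G5 is not a chord tone.
It is approached by leap down from C6 and left by step up to Ab5.
Leap in, step out — an appoggiatura.

A5 (beat 3) — escape tone; G5 (beat 6) — appoggiatura.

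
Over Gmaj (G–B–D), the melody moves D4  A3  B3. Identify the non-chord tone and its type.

The harmony at that moment is G major triad (G, B, D); A3 is not a chord tone.
It is approached by leap down from D4 and left by step up to B3.
Leap in, step out — an appoggiatura.

A3 is an appoggiatura.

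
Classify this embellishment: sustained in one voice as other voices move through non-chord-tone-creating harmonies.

Approach: none. Departure: none — a single pitch is sustained while the chords change around it, passing through harmonies that do not contain it.
No melodic motion at all; the dissonance is created entirely by the moving harmonies against the stationary note — a pedal tone (pedal point).

Pedal tone.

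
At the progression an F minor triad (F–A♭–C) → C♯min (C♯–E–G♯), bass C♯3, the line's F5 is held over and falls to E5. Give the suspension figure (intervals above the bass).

4–3 suspension.

At the second chord the bass is C♯3. The suspended F5 lies a fourth above the bass; after resolving down by step to E5, the interval above the bass becomes a third.
Suspension figures are named by those two intervals: 4–3.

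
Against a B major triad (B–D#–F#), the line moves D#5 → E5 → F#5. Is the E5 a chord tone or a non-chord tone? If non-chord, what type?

The harmony at that moment is B major triad (B, D#, F#); E5 is not a chord tone.
It is approached by step up from D#5 and left by step up to F#5.
Step in, step out in the same direction — a passing tone.

Non-chord tone — a passing tone.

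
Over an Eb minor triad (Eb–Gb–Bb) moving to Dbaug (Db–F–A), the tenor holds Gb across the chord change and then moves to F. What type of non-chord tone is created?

The harmony at that moment is Db augmented triad (Db, F, A); Gb is not a chord tone.
It is held over (the same pitch as the preceding Gb) and left by step down to F.
Held over from the previous chord and resolving down by step — a suspension.

Gb is a suspension.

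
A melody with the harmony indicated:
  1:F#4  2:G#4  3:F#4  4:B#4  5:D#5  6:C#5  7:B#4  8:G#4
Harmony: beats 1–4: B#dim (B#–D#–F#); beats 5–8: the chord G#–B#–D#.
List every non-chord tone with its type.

G#4 (beat 2) — neighbor tone; C#5 (beat 6) — passing tone.

The harmony at that moment is B# diminished triad (B#, D#, F#); G#4 is not a chord tone.
It is approached by step up from F#4 and left by step down to F#4.
Step away and step back to the same note — a neighbor tone (upper neighbor).
The harmony at that moment is G# major triad (G#, B#, D#); C#5 is not a chord tone.
It is approached by step down from D#5 and left by step down to B#4.
Step in, step out in the same direction — a passing tone.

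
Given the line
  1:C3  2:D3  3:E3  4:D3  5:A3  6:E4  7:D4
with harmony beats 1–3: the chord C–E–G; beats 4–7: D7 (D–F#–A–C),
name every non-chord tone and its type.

The harmony at that moment is C major triad (C, E, G); D3 is not a chord tone.
It is approached by step up from C3 and left by step up to E3.
Step in, step out in the same direction — a passing tone.
The harmony at that moment is D dominant seventh chord (D, F#, A, C); E4 is not a chord tone.
It is approached by leap up from A3 and left by step down to D4.
Leap in, step out — an appoggiatura.

D3 (beat 2) — passing tone; E4 (beat 6) — appoggiatura.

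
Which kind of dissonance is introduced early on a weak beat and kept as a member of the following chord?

Anticipation.

Approach: ahead of the chord change (typically by step), so it is dissonant against the current harmony. Departure: none — the same pitch is restated or held and is a chord tone of the new harmony.
Dissonant first, consonant once the harmony catches up: the note simply arrives early — an anticipation. (The reverse timing, consonant first and dissonant after the change, would be a suspension or retardation.)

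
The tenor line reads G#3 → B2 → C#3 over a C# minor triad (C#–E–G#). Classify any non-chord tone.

B2 is an appoggiatura.

The harmony at that moment is C# minor triad (C#, E, G#); B2 is not a chord tone.
It is approached by leap down from G#3 and left by step up to C#3.
Leap in, step out — an appoggiatura.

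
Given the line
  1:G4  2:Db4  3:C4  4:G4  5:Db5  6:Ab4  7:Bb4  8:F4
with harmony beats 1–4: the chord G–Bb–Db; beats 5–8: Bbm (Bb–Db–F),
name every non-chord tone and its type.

C4 (beat 3) — escape tone; Ab4 (beat 6) — appoggiatura.

The harmony at that moment is G diminished triad (G, Bb, Db); C4 is not a chord tone.
It is approached by step down from Db4 and left by leap up to G4.
Step in, leap out — an escape tone.
The harmony at that moment is Bb minor triad (Bb, Db, F); Ab4 is not a chord tone.
It is approached by leap down from Db5 and left by step up to Bb4.
Leap in, step out — an appoggiatura.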